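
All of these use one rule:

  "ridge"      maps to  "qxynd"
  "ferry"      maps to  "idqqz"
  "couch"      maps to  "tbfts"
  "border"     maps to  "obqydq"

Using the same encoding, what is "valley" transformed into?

r(17)→q(16) and i(8)→x(23) fit y≡5x+9 (mod 26); the inverse of 5 mod 26 is 21. Each letter's alphabet position (a=0..z=25) is mapped through 5·x+9 mod 26 — an affine cipher.
For valley: v(21)→5·21+9≡10=k; a(0)→5·0+9≡9=j; l(11)→5·11+9≡12=m; l(11)→5·11+9≡12=m; e(4)→5·4+9≡3=d; y(24)→5·24+9≡25=z (all mod 26).

kjmmdz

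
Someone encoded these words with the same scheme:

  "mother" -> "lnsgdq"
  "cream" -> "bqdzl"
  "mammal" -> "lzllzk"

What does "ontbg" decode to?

Each letter is shifted forward by 25 in the alphabet (a Caesar shift of +25).
Reversing it on ontbg: o−25=p, n−25=o, t−25=u, b−25=c, g−25=h.

pouch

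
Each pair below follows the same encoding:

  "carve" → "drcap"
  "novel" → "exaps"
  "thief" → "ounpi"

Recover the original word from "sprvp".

lease

c(2)→d(3) and a(0)→r(17) fit y≡19x+17 (mod 26); the inverse of 19 mod 26 is 11. Treating letters as 0–25, the rule is x ↦ 19x + 17 (mod 26).
Undoing it on sprvp: s(18)→11·(18−17)≡11=l; p(15)→11·(15−17)≡4=e; r(17)→11·(17−17)≡0=a; v(21)→11·(21−17)≡18=s; p(15)→11·(15−17)≡4=e (all mod 26).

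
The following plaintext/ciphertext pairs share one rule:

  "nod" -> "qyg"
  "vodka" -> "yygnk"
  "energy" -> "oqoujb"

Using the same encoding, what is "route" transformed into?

The shift depends on letter class: consonant n→q is +3, but vowel o→y is +10. Vowels shift forward by 10 and consonants shift forward by 3.
On route: r(cons)+3=u, o(vowel)+10=y, u(vowel)+10=e, t(cons)+3=w, e(vowel)+10=o.

uyewo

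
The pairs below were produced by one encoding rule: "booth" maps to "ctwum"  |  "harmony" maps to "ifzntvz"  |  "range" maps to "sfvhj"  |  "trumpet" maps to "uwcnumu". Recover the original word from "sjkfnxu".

receipt

It's a Vigenère-style cipher with numeric key [1,5,8]: position i shifts by key[i mod 3].
Reversing it on sjkfnxu: s−1=r, j−5=e, k−8=c, f−1=e, n−5=i, x−8=p, u−1=t.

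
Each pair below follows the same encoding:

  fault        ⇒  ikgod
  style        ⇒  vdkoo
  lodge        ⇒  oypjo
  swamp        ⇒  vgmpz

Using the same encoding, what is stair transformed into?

Shifts by position in fault: pos 0: f→i (+3), pos 1: a→k (+10), pos 2: u→g (+12), pos 3: l→o (+3), pos 4: t→d (+10) — repeating every 3. A repeating key of period 3 is used — shifts +3, +10, +12 over and over.
Applying it to stair: s+3=v, t+10=d, a+12=m, i+3=l, r+10=b.

vdmlb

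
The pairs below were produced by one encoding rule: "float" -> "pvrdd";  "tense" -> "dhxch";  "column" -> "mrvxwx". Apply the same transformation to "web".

ghl

The shift depends on letter class: consonant f→p is +10, but vowel o→r is +3. The rule splits by letter class: vowels +3, consonants +10.
For web: w(cons)+10=g, e(vowel)+3=h, b(cons)+10=l.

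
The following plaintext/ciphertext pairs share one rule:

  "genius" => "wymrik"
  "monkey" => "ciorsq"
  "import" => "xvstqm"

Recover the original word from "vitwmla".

The output letters match the input read backwards, each shifted +4: genius reversed is suineg. The word is reversed, then every letter is shifted forward by 4.
Decoding vitwmla: shift back: v−4=r, i−4=e, t−4=p, w−4=s, m−4=i, l−4=h, a−4=w → repsihw; then reverse → whisper.

whisper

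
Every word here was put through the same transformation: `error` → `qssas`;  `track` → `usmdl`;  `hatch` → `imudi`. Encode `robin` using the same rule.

Vowels shift forward by 12 and consonants shift forward by 1.
For robin: r(cons)+1=s, o(vowel)+12=a, b(cons)+1=c, i(vowel)+12=u, n(cons)+1=o.

sacuo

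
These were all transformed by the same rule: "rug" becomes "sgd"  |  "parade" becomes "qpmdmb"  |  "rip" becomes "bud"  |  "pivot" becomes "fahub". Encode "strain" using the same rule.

The word is reversed, then every letter is shifted forward by 12.
On strain: reverse → niarts; then shift: n+12=z, i+12=u, a+12=m, r+12=d, t+12=f, s+12=e.

zumdfe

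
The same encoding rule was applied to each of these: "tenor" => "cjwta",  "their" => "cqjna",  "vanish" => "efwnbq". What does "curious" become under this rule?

Two shifts are in play — +5 for a/e/i/o/u, +9 for every other letter.
For curious: c(cons)+9=l, u(vowel)+5=z, r(cons)+9=a, i(vowel)+5=n, o(vowel)+5=t, u(vowel)+5=z, s(cons)+9=b.

lzantzb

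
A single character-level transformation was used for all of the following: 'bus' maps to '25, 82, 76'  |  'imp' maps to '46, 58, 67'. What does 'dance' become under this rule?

b(#2)→25 and u(#21)→82: differences scale by 3, so n = 3·pos + 19. The formula is n = 3×(alphabet index, a=1) + 19.
Applying it to dance: d=4→31, a=1→22, n=14→61, c=3→28, e=5→34.

31, 22, 61, 28, 34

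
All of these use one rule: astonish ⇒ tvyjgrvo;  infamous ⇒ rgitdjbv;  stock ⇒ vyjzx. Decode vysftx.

a(0)→t(19) and s(18)→v(21) fit y≡3x+19 (mod 26); the inverse of 3 mod 26 is 9. This is an affine cipher: with a=0,…,z=25, each position x becomes (3x+19) mod 26.
Undoing it on vysftx: v(21)→9·(21−19)≡18=s; y(24)→9·(24−19)≡19=t; s(18)→9·(18−19)≡17=r; f(5)→9·(5−19)≡4=e; t(19)→9·(19−19)≡0=a; x(23)→9·(23−19)≡10=k (all mod 26).

streak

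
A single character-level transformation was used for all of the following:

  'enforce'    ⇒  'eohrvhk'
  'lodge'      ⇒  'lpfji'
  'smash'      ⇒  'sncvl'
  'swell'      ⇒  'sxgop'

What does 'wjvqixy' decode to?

witness

In enforce: e→e is +0, n→o is +1, f→h is +2, o→r is +3 — the shift increases by 1 each position. The shift increases by 1 at each position, starting from +0: 0, 1, 2, ….
Reversing it on wjvqixy: w−0=w, j−1=i, v−2=t, q−3=n, i−4=e, x−5=s, y−6=s.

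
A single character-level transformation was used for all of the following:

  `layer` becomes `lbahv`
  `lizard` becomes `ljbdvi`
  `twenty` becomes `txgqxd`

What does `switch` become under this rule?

In layer: l→l is +0, a→b is +1, y→a is +2, e→h is +3 — the shift increases by 1 each position. Letter i (0-indexed) is shifted by i+0, so successive shifts are 0, 1, 2, ….
On switch: s+0=s, w+1=x, i+2=k, t+3=w, c+4=g, h+5=m.

sxkwgm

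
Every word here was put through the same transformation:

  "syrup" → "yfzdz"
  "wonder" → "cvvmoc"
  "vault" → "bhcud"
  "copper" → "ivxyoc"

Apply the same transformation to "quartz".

In syrup: s→y is +6, y→f is +7, r→z is +8, u→d is +9 — the shift increases by 1 each position. Each letter shifts forward by (position + 6), i.e. 6, 7, 8, … — the shift grows by one for each successive letter.
Applying it to quartz: q+6=w, u+7=b, a+8=i, r+9=a, t+10=d, z+11=k.

wbiadk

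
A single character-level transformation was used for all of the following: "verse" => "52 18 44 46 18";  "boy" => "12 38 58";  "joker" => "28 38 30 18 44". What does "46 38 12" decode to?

sob

v(#22)→52 and e(#5)→18: differences scale by 2, so n = 2·pos + 8. Each letter becomes 2×(its alphabet position, a=1..z=26) + 8.
Undoing it on 46 38 12: 46→(46−8)÷2=19=s, 38→(38−8)÷2=15=o, 12→(12−8)÷2=2=b.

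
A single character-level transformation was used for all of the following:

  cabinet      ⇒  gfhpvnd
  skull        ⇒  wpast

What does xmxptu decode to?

In cabinet: c→g is +4, a→f is +5, b→h is +6, i→p is +7 — the shift increases by 1 each position. Each letter shifts forward by (position + 4), i.e. 4, 5, 6, … — the shift grows by one for each successive letter.
Undoing it on xmxptu: x−4=t, m−5=h, x−6=r, p−7=i, t−8=l, u−9=l.

thrill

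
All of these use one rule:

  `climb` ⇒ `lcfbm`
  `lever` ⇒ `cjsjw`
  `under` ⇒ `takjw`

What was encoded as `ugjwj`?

Treating letters as 0–25, the rule is x ↦ 25x + 13 (mod 26).
Decoding ugjwj: u(20)→25·(20−13)≡19=t; g(6)→25·(6−13)≡7=h; j(9)→25·(9−13)≡4=e; w(22)→25·(22−13)≡17=r; j(9)→25·(9−13)≡4=e (all mod 26).

there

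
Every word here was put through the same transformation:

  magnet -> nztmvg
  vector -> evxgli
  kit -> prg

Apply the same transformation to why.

Each pair mirrors across the alphabet (m↔n, a↔z, g↔t): positions sum to 25. This is the alphabet-reversal cipher (Atbash): a becomes z, b becomes y, etc.
On why: w↔d, h↔s, y↔b.

dsb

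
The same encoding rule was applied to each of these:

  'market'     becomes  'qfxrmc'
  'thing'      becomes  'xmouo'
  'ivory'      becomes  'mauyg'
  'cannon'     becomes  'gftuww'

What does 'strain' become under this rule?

In market: m→q is +4, a→f is +5, r→x is +6, k→r is +7 — the shift increases by 1 each position. The shift increases by 1 at each position, starting from +4: 4, 5, 6, ….
On strain: s+4=w, t+5=y, r+6=x, a+7=h, i+8=q, n+9=w.

wyxhqw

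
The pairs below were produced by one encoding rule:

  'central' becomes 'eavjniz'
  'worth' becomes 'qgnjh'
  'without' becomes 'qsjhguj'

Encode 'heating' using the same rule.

This is an affine cipher: with a=0,…,z=25, each position x becomes (11x+8) mod 26.
On heating: h(7)→11·7+8≡7=h; e(4)→11·4+8≡0=a; a(0)→11·0+8≡8=i; t(19)→11·19+8≡9=j; i(8)→11·8+8≡18=s; n(13)→11·13+8≡21=v; g(6)→11·6+8≡22=w (all mod 26).

haijsvw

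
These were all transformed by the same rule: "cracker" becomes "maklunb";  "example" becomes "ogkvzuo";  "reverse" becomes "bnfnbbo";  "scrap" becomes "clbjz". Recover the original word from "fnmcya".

vector

It's a Vigenère-style cipher with numeric key [10,9]: position i shifts by key[i mod 2].
Undoing it on fnmcya: f−10=v, n−9=e, m−10=c, c−9=t, y−10=o, a−9=r.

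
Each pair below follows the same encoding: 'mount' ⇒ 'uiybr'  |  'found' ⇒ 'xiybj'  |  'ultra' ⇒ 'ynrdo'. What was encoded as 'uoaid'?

m(12)→u(20) and o(14)→i(8) fit y≡7x+14 (mod 26); the inverse of 7 mod 26 is 15. Treating letters as 0–25, the rule is x ↦ 7x + 14 (mod 26).
Undoing it on uoaid: u(20)→15·(20−14)≡12=m; o(14)→15·(14−14)≡0=a; a(0)→15·(0−14)≡24=y; i(8)→15·(8−14)≡14=o; d(3)→15·(3−14)≡17=r (all mod 26).

mayor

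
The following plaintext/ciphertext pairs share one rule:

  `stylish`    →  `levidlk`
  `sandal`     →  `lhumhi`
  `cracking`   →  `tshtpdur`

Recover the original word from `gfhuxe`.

This is an affine cipher: with a=0,…,z=25, each position x becomes (19x+7) mod 26.
Reversing it on gfhuxe: g(6)→11·(6−7)≡15=p; f(5)→11·(5−7)≡4=e; h(7)→11·(7−7)≡0=a; u(20)→11·(20−7)≡13=n; x(23)→11·(23−7)≡20=u; e(4)→11·(4−7)≡19=t (all mod 26).

peanut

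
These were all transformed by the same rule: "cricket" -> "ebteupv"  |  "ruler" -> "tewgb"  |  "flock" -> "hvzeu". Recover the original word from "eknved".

Shifts by position in cricket: pos 0: c→e (+2), pos 1: r→b (+10), pos 2: i→t (+11), pos 3: c→e (+2), pos 4: k→u (+10), pos 5: e→p (+11) — repeating every 3. The shifts repeat in a cycle of length 3: positions 0,1,… shift by +2, +10, +11, then the pattern repeats.
Decoding eknved: e−2=c, k−10=a, n−11=c, v−2=t, e−10=u, d−11=s.

cactus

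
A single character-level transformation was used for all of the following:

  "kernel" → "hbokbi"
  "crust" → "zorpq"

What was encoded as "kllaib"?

Compare letters: k→h is +23, e→b is +23, r→o is +23 — a constant shift. Each letter is shifted forward by 23 in the alphabet (a Caesar shift of +23).
Reversing it on kllaib: k−23=n, l−23=o, l−23=o, a−23=d, i−23=l, b−23=e.

noodle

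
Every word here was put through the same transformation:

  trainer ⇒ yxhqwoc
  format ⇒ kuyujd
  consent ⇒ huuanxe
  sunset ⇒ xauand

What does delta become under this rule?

iksbj

In trainer: t→y is +5, r→x is +6, a→h is +7, i→q is +8 — the shift increases by 1 each position. Letter i (0-indexed) is shifted by i+5, so successive shifts are 5, 6, 7, ….
Applying it to delta: d+5=i, e+6=k, l+7=s, t+8=b, a+9=j.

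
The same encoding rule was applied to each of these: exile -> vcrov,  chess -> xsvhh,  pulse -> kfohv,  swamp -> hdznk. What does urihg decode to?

first

e(4)→v(21) and x(23)→c(2) fit y≡25x+25 (mod 26); the inverse of 25 mod 26 is 25. Each letter's alphabet position (a=0..z=25) is mapped through 25·x+25 mod 26 — an affine cipher.
Reversing it on urihg: u(20)→25·(20−25)≡5=f; r(17)→25·(17−25)≡8=i; i(8)→25·(8−25)≡17=r; h(7)→25·(7−25)≡18=s; g(6)→25·(6−25)≡19=t (all mod 26).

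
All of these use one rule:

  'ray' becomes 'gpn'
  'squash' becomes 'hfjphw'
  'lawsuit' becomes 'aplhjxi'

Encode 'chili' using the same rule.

rwxax

Compare letters: r→g is +15, a→p is +15, y→n is +15 — a constant shift. Every letter moves 15 places later in the alphabet, wrapping around z→a.
For chili: c+15=r, h+15=w, i+15=x, l+15=a, i+15=x.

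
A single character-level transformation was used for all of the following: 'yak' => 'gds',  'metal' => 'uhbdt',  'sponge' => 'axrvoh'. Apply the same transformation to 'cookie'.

The shift depends on letter class: consonant y→g is +8, but vowel a→d is +3. Vowels shift forward by 3 and consonants shift forward by 8.
Applying it to cookie: c(cons)+8=k, o(vowel)+3=r, o(vowel)+3=r, k(cons)+8=s, i(vowel)+3=l, e(vowel)+3=h.

krrslh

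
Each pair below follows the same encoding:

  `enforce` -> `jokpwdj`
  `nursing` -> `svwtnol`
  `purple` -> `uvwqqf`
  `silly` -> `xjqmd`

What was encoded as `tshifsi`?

orchard

Shifts by position in enforce: pos 0: e→j (+5), pos 1: n→o (+1), pos 2: f→k (+5), pos 3: o→p (+1) — repeating every 2. A repeating key of period 2 is used — shifts +5, +1 over and over.
Undoing it on tshifsi: t−5=o, s−1=r, h−5=c, i−1=h, f−5=a, s−1=r, i−5=d.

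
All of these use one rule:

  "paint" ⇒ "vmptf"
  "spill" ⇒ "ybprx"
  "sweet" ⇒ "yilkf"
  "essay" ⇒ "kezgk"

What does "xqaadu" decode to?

Shifts by position in paint: pos 0: p→v (+6), pos 1: a→m (+12), pos 2: i→p (+7), pos 3: n→t (+6), pos 4: t→f (+12) — repeating every 3. The shifts repeat in a cycle of length 3: positions 0,1,… shift by +6, +12, +7, then the pattern repeats.
Reversing it on xqaadu: x−6=r, q−12=e, a−7=t, a−6=u, d−12=r, u−7=n.

return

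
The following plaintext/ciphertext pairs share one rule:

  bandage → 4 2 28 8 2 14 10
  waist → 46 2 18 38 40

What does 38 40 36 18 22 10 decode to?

b(#2)→4 and a(#1)→2: differences scale by 2, so n = 2·pos + 0. With a=1..z=26, the number is 2·pos.
Reversing it on 38 40 36 18 22 10: 38→(38−0)÷2=19=s, 40→(40−0)÷2=20=t, 36→(36−0)÷2=18=r, 18→(18−0)÷2=9=i, 22→(22−0)÷2=11=k, 10→(10−0)÷2=5=e.

strike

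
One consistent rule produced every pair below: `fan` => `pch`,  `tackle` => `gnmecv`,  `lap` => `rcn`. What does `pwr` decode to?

pun

The output letters match the input read backwards, each shifted +2: fan reversed is naf. The word is reversed, then every letter is shifted forward by 2.
Reversing it on pwr: shift back: p−2=n, w−2=u, r−2=p → nup; then reverse → pun.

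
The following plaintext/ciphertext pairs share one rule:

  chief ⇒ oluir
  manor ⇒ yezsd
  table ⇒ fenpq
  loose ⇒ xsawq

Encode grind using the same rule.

svurp

Shifts by position in chief: pos 0: c→o (+12), pos 1: h→l (+4), pos 2: i→u (+12), pos 3: e→i (+4) — repeating every 2. It's a Vigenère-style cipher with numeric key [12,4]: position i shifts by key[i mod 2].
For grind: g+12=s, r+4=v, i+12=u, n+4=r, d+12=p.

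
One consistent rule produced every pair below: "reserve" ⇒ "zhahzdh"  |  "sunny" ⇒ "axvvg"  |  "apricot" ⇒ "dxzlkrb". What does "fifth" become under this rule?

The shift depends on letter class: consonant r→z is +8, but vowel e→h is +3. Two shifts are in play — +3 for a/e/i/o/u, +8 for every other letter.
Applying it to fifth: f(cons)+8=n, i(vowel)+3=l, f(cons)+8=n, t(cons)+8=b, h(cons)+8=p.

nlnbp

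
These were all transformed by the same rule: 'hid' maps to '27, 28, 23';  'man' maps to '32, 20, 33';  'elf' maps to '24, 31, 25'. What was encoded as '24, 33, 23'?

h is letter #8 and maps to 27: an offset of 19. The number is (letter's place in the alphabet, a=1) + 19.
Undoing it on 24, 33, 23: 24→(24−19)÷1=5=e, 33→(33−19)÷1=14=n, 23→(23−19)÷1=4=d.

end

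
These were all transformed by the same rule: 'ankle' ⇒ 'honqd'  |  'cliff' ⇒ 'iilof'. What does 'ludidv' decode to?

Two steps: reverse the string, then apply a Caesar shift of +3.
Undoing it on ludidv: shift back: l−3=i, u−3=r, d−3=a, i−3=f, d−3=a, v−3=s → irafas; then reverse → safari.

safari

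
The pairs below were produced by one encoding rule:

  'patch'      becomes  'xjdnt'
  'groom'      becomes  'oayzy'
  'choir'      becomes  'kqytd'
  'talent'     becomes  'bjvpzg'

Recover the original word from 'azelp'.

squad

The shift increases by 1 at each position, starting from +8: 8, 9, 10, ….
Decoding azelp: a−8=s, z−9=q, e−10=u, l−11=a, p−12=d.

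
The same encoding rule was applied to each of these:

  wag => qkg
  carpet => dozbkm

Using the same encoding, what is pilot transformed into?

dyvsz

The output letters match the input read backwards, each shifted +10: wag reversed is gaw. The word is reversed, then every letter is shifted forward by 10.
On pilot: reverse → tolip; then shift: t+10=d, o+10=y, l+10=v, i+10=s, p+10=z.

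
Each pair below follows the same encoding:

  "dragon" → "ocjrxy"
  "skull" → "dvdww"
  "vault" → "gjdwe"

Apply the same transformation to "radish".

cjords

Two shifts are in play — +9 for a/e/i/o/u, +11 for every other letter.
For radish: r(cons)+11=c, a(vowel)+9=j, d(cons)+11=o, i(vowel)+9=r, s(cons)+11=d, h(cons)+11=s.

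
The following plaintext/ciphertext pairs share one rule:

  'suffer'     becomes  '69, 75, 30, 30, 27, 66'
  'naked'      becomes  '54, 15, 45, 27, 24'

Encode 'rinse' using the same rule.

66, 39, 54, 69, 27

Each letter becomes 3×(its alphabet position, a=1..z=26) + 12.
On rinse: r=18→66, i=9→39, n=14→54, s=19→69, e=5→27.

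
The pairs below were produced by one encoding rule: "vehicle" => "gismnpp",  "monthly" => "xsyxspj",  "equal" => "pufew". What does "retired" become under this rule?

Shifts by position in vehicle: pos 0: v→g (+11), pos 1: e→i (+4), pos 2: h→s (+11), pos 3: i→m (+4) — repeating every 2. A repeating key of period 2 is used — shifts +11, +4 over and over.
On retired: r+11=c, e+4=i, t+11=e, i+4=m, r+11=c, e+4=i, d+11=o.

ciemcio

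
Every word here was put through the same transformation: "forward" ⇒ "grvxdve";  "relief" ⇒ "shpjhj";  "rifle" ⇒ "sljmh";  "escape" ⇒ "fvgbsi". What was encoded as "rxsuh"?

quote

The shifts repeat in a cycle of length 3: positions 0,1,… shift by +1, +3, +4, then the pattern repeats.
Undoing it on rxsuh: r−1=q, x−3=u, s−4=o, u−1=t, h−3=e.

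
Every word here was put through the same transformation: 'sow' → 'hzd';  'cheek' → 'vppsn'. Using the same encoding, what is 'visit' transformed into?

Read the word backwards and shift each letter +11.
For visit: reverse → tisiv; then shift: t+11=e, i+11=t, s+11=d, i+11=t, v+11=g.

etdtg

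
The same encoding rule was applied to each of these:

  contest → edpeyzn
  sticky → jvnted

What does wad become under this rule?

Read the word backwards and shift each letter +11.
Applying it to wad: reverse → daw; then shift: d+11=o, a+11=l, w+11=h.

olh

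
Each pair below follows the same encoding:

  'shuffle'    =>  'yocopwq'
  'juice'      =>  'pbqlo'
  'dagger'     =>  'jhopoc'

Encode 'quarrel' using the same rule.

wbiabpx

In shuffle: s→y is +6, h→o is +7, u→c is +8, f→o is +9 — the shift increases by 1 each position. The shift increases by 1 at each position, starting from +6: 6, 7, 8, ….
On quarrel: q+6=w, u+7=b, a+8=i, r+9=a, r+10=b, e+11=p, l+12=x.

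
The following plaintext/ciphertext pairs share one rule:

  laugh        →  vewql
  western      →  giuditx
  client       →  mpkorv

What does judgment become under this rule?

Shifts by position in laugh: pos 0: l→v (+10), pos 1: a→e (+4), pos 2: u→w (+2), pos 3: g→q (+10), pos 4: h→l (+4) — repeating every 3. The shifts repeat in a cycle of length 3: positions 0,1,… shift by +10, +4, +2, then the pattern repeats.
Applying it to judgment: j+10=t, u+4=y, d+2=f, g+10=q, m+4=q, e+2=g, n+10=x, t+4=x.

tyfqqgxx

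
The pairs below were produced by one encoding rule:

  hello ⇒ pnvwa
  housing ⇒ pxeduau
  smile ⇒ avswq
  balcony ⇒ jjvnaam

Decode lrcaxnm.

display

In hello: h→p is +8, e→n is +9, l→v is +10, l→w is +11 — the shift increases by 1 each position. Letter i (0-indexed) is shifted by i+8, so successive shifts are 8, 9, 10, ….
Decoding lrcaxnm: l−8=d, r−9=i, c−10=s, a−11=p, x−12=l, n−13=a, m−14=y.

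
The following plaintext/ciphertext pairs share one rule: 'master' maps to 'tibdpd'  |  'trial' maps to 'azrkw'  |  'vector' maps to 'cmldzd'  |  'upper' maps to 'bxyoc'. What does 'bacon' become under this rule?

In master: m→t is +7, a→i is +8, s→b is +9, t→d is +10 — the shift increases by 1 each position. Letter i (0-indexed) is shifted by i+7, so successive shifts are 7, 8, 9, ….
On bacon: b+7=i, a+8=i, c+9=l, o+10=y, n+11=y.

iilyy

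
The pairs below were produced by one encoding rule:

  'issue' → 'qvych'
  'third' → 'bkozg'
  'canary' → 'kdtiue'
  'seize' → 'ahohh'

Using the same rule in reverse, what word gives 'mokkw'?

elect

Shifts by position in issue: pos 0: i→q (+8), pos 1: s→v (+3), pos 2: s→y (+6), pos 3: u→c (+8), pos 4: e→h (+3) — repeating every 3. A repeating key of period 3 is used — shifts +8, +3, +6 over and over.
Decoding mokkw: m−8=e, o−3=l, k−6=e, k−8=c, w−3=t.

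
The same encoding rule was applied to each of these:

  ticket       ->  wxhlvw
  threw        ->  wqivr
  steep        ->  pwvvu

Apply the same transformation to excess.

vyhvpp

t(19)→w(22) and i(8)→x(23) fit y≡7x+19 (mod 26); the inverse of 7 mod 26 is 15. This is an affine cipher: with a=0,…,z=25, each position x becomes (7x+19) mod 26.
Applying it to excess: e(4)→7·4+19≡21=v; x(23)→7·23+19≡24=y; c(2)→7·2+19≡7=h; e(4)→7·4+19≡21=v; s(18)→7·18+19≡15=p; s(18)→7·18+19≡15=p (all mod 26).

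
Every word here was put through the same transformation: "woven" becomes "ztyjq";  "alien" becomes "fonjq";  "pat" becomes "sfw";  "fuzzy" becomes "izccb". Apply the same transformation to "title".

wnwoj

The shift depends on letter class: consonant w→z is +3, but vowel o→t is +5. The rule splits by letter class: vowels +5, consonants +3.
On title: t(cons)+3=w, i(vowel)+5=n, t(cons)+3=w, l(cons)+3=o, e(vowel)+5=j.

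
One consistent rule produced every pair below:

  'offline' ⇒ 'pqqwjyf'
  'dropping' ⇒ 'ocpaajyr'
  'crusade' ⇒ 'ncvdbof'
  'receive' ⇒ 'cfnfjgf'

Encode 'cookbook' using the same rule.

The shift depends on letter class: consonant f→q is +11, but vowel o→p is +1. Vowels shift forward by 1 and consonants shift forward by 11.
Applying it to cookbook: c(cons)+11=n, o(vowel)+1=p, o(vowel)+1=p, k(cons)+11=v, b(cons)+11=m, o(vowel)+1=p, o(vowel)+1=p, k(cons)+11=v.

nppvmppv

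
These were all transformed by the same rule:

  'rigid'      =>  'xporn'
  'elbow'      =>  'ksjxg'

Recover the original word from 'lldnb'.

fever

In rigid: r→x is +6, i→p is +7, g→o is +8, i→r is +9 — the shift increases by 1 each position. The shift increases by 1 at each position, starting from +6: 6, 7, 8, ….
Decoding lldnb: l−6=f, l−7=e, d−8=v, n−9=e, b−10=r.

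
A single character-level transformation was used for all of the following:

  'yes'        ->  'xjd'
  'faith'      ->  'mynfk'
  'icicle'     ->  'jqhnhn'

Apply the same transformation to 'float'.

yftqk

The output letters match the input read backwards, each shifted +5: yes reversed is sey. Two steps: reverse the string, then apply a Caesar shift of +5.
Applying it to float: reverse → taolf; then shift: t+5=y, a+5=f, o+5=t, l+5=q, f+5=k.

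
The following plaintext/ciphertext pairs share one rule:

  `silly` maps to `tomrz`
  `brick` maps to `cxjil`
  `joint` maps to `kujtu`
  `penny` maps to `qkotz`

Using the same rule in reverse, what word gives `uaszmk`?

The shifts repeat in a cycle of length 2: positions 0,1,… shift by +1, +6, then the pattern repeats.
Reversing it on uaszmk: u−1=t, a−6=u, s−1=r, z−6=t, m−1=l, k−6=e.

turtle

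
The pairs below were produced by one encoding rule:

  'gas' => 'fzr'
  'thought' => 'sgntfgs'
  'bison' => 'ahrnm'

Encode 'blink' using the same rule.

Each letter is shifted forward by 25 in the alphabet (a Caesar shift of +25).
Applying it to blink: b+25=a, l+25=k, i+25=h, n+25=m, k+25=j.

akhmj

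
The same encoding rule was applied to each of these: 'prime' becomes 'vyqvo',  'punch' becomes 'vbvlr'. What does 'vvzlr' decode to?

In prime: p→v is +6, r→y is +7, i→q is +8, m→v is +9 — the shift increases by 1 each position. Each letter shifts forward by (position + 6), i.e. 6, 7, 8, … — the shift grows by one for each successive letter.
Undoing it on vvzlr: v−6=p, v−7=o, z−8=r, l−9=c, r−10=h.

porch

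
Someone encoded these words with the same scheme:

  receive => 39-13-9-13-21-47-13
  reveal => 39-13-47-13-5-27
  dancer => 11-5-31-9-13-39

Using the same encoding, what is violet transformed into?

r(#18)→39 and e(#5)→13: differences scale by 2, so n = 2·pos + 3. The formula is n = 2×(alphabet index, a=1) + 3.
On violet: v=22→47, i=9→21, o=15→33, l=12→27, e=5→13, t=20→43.

47-21-33-27-13-43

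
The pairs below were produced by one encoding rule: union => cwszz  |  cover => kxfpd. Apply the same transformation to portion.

In union: u→c is +8, n→w is +9, i→s is +10, o→z is +11 — the shift increases by 1 each position. Each letter shifts forward by (position + 8), i.e. 8, 9, 10, … — the shift grows by one for each successive letter.
On portion: p+8=x, o+9=x, r+10=b, t+11=e, i+12=u, o+13=b, n+14=b.

xxbeubb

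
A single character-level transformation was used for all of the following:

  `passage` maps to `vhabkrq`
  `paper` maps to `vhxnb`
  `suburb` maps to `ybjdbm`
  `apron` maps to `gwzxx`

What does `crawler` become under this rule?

iyifvpd

In passage: p→v is +6, a→h is +7, s→a is +8, s→b is +9 — the shift increases by 1 each position. The shift increases by 1 at each position, starting from +6: 6, 7, 8, ….
For crawler: c+6=i, r+7=y, a+8=i, w+9=f, l+10=v, e+11=p, r+12=d.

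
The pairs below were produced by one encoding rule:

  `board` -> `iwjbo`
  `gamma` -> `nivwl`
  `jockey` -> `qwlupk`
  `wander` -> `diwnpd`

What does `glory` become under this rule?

The shift increases by 1 at each position, starting from +7: 7, 8, 9, ….
For glory: g+7=n, l+8=t, o+9=x, r+10=b, y+11=j.

ntxbj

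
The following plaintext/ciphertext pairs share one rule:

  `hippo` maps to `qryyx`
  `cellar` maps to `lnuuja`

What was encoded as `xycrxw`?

option

This is a Caesar cipher with shift 9.
Undoing it on xycrxw: x−9=o, y−9=p, c−9=t, r−9=i, x−9=o, w−9=n.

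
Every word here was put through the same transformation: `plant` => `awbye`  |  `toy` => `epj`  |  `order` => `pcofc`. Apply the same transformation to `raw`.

The shift depends on letter class: consonant p→a is +11, but vowel a→b is +1. The rule splits by letter class: vowels +1, consonants +11.
For raw: r(cons)+11=c, a(vowel)+1=b, w(cons)+11=h.

cbh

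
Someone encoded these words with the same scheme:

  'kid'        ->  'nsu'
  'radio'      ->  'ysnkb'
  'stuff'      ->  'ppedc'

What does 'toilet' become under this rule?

The output letters match the input read backwards, each shifted +10: kid reversed is dik. The word is reversed, then every letter is shifted forward by 10.
Applying it to toilet: reverse → teliot; then shift: t+10=d, e+10=o, l+10=v, i+10=s, o+10=y, t+10=d.

dovsyd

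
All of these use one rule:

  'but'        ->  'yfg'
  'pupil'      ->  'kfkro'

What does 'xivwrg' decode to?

Letters are reflected about the middle of the alphabet (position → 25−position): Atbash.
Decoding xivwrg: x↔c, i↔r, v↔e, w↔d, r↔i, g↔t.

credit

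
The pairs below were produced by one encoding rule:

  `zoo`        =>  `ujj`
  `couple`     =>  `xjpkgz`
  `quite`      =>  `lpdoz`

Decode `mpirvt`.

Compare letters: z→u is +21, o→j is +21, o→j is +21 — a constant shift. It's a constant shift of +21 (ROT21).
Undoing it on mpirvt: m−21=r, p−21=u, i−21=n, r−21=w, v−21=a, t−21=y.

runway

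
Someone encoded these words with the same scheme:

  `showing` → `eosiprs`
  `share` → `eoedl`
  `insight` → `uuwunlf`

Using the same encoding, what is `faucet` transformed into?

Shifts by position in showing: pos 0: s→e (+12), pos 1: h→o (+7), pos 2: o→s (+4), pos 3: w→i (+12), pos 4: i→p (+7), pos 5: n→r (+4) — repeating every 3. A repeating key of period 3 is used — shifts +12, +7, +4 over and over.
For faucet: f+12=r, a+7=h, u+4=y, c+12=o, e+7=l, t+4=x.

rhyolx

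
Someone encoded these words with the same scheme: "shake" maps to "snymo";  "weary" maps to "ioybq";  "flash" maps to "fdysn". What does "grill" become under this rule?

Treating letters as 0–25, the rule is x ↦ 17x + 24 (mod 26).
Applying it to grill: g(6)→17·6+24≡22=w; r(17)→17·17+24≡1=b; i(8)→17·8+24≡4=e; l(11)→17·11+24≡3=d; l(11)→17·11+24≡3=d (all mod 26).

wbedd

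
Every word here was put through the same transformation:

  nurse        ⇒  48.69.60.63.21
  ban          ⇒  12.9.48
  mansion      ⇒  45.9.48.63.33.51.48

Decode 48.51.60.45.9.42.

normal

With a=1..z=26, the number is 3·pos + 6.
Undoing it on 48.51.60.45.9.42: 48→(48−6)÷3=14=n, 51→(51−6)÷3=15=o, 60→(60−6)÷3=18=r, 45→(45−6)÷3=13=m, 9→(9−6)÷3=1=a, 42→(42−6)÷3=12=l.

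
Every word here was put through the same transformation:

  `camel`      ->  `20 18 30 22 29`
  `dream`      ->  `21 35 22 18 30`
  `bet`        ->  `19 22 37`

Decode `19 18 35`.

bar

c is letter #3 and maps to 20: an offset of 17. Each letter is replaced by its alphabet position (a=1..z=26) + 17.
Reversing it on 19 18 35: 19→(19−17)÷1=2=b, 18→(18−17)÷1=1=a, 35→(35−17)÷1=18=r.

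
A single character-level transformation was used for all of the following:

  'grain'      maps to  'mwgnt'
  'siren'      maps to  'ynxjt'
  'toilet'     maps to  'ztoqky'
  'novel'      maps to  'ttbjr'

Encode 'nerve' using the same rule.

Shifts by position in grain: pos 0: g→m (+6), pos 1: r→w (+5), pos 2: a→g (+6), pos 3: i→n (+5) — repeating every 2. A repeating key of period 2 is used — shifts +6, +5 over and over.
On nerve: n+6=t, e+5=j, r+6=x, v+5=a, e+6=k.

tjxak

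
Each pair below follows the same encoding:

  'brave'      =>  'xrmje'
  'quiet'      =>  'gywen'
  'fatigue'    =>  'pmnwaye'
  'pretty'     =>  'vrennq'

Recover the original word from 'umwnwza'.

This is an affine cipher: with a=0,…,z=25, each position x becomes (11x+12) mod 26.
Reversing it on umwnwza: u(20)→19·(20−12)≡22=w; m(12)→19·(12−12)≡0=a; w(22)→19·(22−12)≡8=i; n(13)→19·(13−12)≡19=t; w(22)→19·(22−12)≡8=i; z(25)→19·(25−12)≡13=n; a(0)→19·(0−12)≡6=g (all mod 26).

waiting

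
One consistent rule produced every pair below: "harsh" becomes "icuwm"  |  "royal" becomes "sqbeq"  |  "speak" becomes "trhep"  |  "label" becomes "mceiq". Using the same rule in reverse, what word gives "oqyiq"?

Letter i (0-indexed) is shifted by i+1, so successive shifts are 1, 2, 3, ….
Reversing it on oqyiq: o−1=n, q−2=o, y−3=v, i−4=e, q−5=l.

novel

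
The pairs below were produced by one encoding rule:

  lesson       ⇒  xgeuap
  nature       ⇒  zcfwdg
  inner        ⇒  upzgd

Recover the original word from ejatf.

It's a Vigenère-style cipher with numeric key [12,2]: position i shifts by key[i mod 2].
Decoding ejatf: e−12=s, j−2=h, a−12=o, t−2=r, f−12=t.

short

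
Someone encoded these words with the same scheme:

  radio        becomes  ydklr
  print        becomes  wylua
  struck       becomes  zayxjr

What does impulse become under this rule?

ltwxszh

The shift depends on letter class: consonant r→y is +7, but vowel a→d is +3. The rule splits by letter class: vowels +3, consonants +7.
Applying it to impulse: i(vowel)+3=l, m(cons)+7=t, p(cons)+7=w, u(vowel)+3=x, l(cons)+7=s, s(cons)+7=z, e(vowel)+3=h.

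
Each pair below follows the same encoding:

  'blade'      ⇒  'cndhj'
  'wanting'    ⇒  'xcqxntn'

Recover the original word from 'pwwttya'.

outpost

In blade: b→c is +1, l→n is +2, a→d is +3, d→h is +4 — the shift increases by 1 each position. Each letter shifts forward by (position + 1), i.e. 1, 2, 3, … — the shift grows by one for each successive letter.
Undoing it on pwwttya: p−1=o, w−2=u, w−3=t, t−4=p, t−5=o, y−6=s, a−7=t.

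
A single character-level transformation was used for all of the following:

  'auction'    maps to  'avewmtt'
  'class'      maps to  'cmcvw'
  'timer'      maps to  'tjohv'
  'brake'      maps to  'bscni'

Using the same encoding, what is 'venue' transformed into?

vfpxi

In auction: a→a is +0, u→v is +1, c→e is +2, t→w is +3 — the shift increases by 1 each position. Letter i (0-indexed) is shifted by i+0, so successive shifts are 0, 1, 2, ….
On venue: v+0=v, e+1=f, n+2=p, u+3=x, e+4=i.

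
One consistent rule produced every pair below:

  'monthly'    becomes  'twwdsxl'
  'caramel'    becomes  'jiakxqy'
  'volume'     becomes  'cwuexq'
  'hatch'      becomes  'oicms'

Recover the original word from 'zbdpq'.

Each letter shifts forward by (position + 7), i.e. 7, 8, 9, … — the shift grows by one for each successive letter.
Decoding zbdpq: z−7=s, b−8=t, d−9=u, p−10=f, q−11=f.

stuff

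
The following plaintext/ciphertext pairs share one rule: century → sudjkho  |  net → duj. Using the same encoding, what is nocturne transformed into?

desjkhdu

Compare letters: c→s is +16, e→u is +16, n→d is +16 — a constant shift. Each letter is shifted forward by 16 in the alphabet (a Caesar shift of +16).
On nocturne: n+16=d, o+16=e, c+16=s, t+16=j, u+16=k, r+16=h, n+16=d, e+16=u.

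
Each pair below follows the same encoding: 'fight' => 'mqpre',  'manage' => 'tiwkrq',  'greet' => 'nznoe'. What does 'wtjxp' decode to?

plane

In fight: f→m is +7, i→q is +8, g→p is +9, h→r is +10 — the shift increases by 1 each position. The shift increases by 1 at each position, starting from +7: 7, 8, 9, ….
Decoding wtjxp: w−7=p, t−8=l, j−9=a, x−10=n, p−11=e.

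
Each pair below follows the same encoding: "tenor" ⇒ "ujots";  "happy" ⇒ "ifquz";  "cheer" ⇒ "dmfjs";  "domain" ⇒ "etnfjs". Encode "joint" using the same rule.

The shifts repeat in a cycle of length 2: positions 0,1,… shift by +1, +5, then the pattern repeats.
Applying it to joint: j+1=k, o+5=t, i+1=j, n+5=s, t+1=u.

ktjsu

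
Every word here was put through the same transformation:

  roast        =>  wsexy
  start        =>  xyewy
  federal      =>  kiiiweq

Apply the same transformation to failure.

The shift depends on letter class: consonant r→w is +5, but vowel o→s is +4. Vowels shift forward by 4 and consonants shift forward by 5.
On failure: f(cons)+5=k, a(vowel)+4=e, i(vowel)+4=m, l(cons)+5=q, u(vowel)+4=y, r(cons)+5=w, e(vowel)+4=i.

kemqywi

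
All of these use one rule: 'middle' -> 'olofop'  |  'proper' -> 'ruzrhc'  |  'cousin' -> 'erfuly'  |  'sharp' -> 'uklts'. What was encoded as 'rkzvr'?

photo

The shifts repeat in a cycle of length 3: positions 0,1,… shift by +2, +3, +11, then the pattern repeats.
Undoing it on rkzvr: r−2=p, k−3=h, z−11=o, v−2=t, r−3=o.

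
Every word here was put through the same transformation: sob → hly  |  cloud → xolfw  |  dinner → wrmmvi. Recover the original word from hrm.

sin

Each pair mirrors across the alphabet (s↔h, o↔l, b↔y): positions sum to 25. This is the alphabet-reversal cipher (Atbash): a becomes z, b becomes y, etc.
Undoing it on hrm: h↔s, r↔i, m↔n.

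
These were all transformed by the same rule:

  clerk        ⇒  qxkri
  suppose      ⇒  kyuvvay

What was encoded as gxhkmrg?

algebra

The output letters match the input read backwards, each shifted +6: clerk reversed is krelc. Read the word backwards and shift each letter +6.
Decoding gxhkmrg: shift back: g−6=a, x−6=r, h−6=b, k−6=e, m−6=g, r−6=l, g−6=a → arbegla; then reverse → algebra.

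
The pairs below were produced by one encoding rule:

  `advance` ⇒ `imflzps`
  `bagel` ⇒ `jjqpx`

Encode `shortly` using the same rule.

Each letter shifts forward by (position + 8), i.e. 8, 9, 10, … — the shift grows by one for each successive letter.
Applying it to shortly: s+8=a, h+9=q, o+10=y, r+11=c, t+12=f, l+13=y, y+14=m.

aqycfym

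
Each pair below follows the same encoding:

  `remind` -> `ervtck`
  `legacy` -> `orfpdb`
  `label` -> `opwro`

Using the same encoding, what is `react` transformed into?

Each letter's alphabet position (a=0..z=25) is mapped through 7·x+15 mod 26 — an affine cipher.
Applying it to react: r(17)→7·17+15≡4=e; e(4)→7·4+15≡17=r; a(0)→7·0+15≡15=p; c(2)→7·2+15≡3=d; t(19)→7·19+15≡18=s (all mod 26).

erpds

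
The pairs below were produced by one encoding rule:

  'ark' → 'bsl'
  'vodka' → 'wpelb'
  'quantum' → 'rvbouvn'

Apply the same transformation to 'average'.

Every letter moves 1 place later in the alphabet, wrapping around z→a.
For average: a+1=b, v+1=w, e+1=f, r+1=s, a+1=b, g+1=h, e+1=f.

bwfsbhf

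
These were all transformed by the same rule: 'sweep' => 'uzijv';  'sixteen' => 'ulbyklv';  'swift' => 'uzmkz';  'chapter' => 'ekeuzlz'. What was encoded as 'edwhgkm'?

cascade

In sweep: s→u is +2, w→z is +3, e→i is +4, e→j is +5 — the shift increases by 1 each position. Letter i (0-indexed) is shifted by i+2, so successive shifts are 2, 3, 4, ….
Decoding edwhgkm: e−2=c, d−3=a, w−4=s, h−5=c, g−6=a, k−7=d, m−8=e.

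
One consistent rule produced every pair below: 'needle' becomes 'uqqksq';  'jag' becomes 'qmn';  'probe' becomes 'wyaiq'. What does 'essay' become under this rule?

The rule splits by letter class: vowels +12, consonants +7.
Applying it to essay: e(vowel)+12=q, s(cons)+7=z, s(cons)+7=z, a(vowel)+12=m, y(cons)+7=f.

qzzmf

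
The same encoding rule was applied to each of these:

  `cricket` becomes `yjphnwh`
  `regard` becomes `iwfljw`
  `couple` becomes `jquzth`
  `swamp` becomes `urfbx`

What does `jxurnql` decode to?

glimpse

The output letters match the input read backwards, each shifted +5: cricket reversed is tekcirc. Two steps: reverse the string, then apply a Caesar shift of +5.
Reversing it on jxurnql: shift back: j−5=e, x−5=s, u−5=p, r−5=m, n−5=i, q−5=l, l−5=g → espmilg; then reverse → glimpse.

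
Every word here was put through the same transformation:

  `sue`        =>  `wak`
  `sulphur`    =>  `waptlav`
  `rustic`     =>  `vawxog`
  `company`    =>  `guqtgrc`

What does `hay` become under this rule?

lgc

The shift depends on letter class: consonant s→w is +4, but vowel u→a is +6. Vowels shift forward by 6 and consonants shift forward by 4.
On hay: h(cons)+4=l, a(vowel)+6=g, y(cons)+4=c.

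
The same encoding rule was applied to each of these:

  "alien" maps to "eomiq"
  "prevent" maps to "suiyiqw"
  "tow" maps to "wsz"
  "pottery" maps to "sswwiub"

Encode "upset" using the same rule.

The rule splits by letter class: vowels +4, consonants +3.
Applying it to upset: u(vowel)+4=y, p(cons)+3=s, s(cons)+3=v, e(vowel)+4=i, t(cons)+3=w.

ysviw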